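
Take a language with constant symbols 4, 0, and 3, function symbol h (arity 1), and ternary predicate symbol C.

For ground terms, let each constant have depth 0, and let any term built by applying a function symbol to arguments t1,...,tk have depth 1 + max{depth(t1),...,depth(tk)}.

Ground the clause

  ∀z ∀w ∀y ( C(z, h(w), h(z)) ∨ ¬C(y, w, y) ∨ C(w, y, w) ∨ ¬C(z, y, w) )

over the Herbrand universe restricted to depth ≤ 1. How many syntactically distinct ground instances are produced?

Ground terms of depth ≤ 1:
  If N_k denotes the number of depth-≤k ground terms, the 3 constants give N_0 = 3, and each function symbol of arity r contributes N_{k-1}^r new terms at level k: N_k = 3 + N_{k-1}.
  N_0 = 3
  N_1 = 3 + 3 = 6
So there are 6 ground terms available for substitution.
Each of z, w, y ranges independently over the available ground terms, and distinct assignments produce distinct instances.
Number of ground instances = 6^3 = 216.

216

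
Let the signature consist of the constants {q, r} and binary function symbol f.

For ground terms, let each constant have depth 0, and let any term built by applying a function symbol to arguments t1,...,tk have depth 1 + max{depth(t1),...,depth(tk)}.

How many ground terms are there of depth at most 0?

2

Let N_k = |{terms of depth ≤ k}|. Then N_0 = 2 and N_k = 2 + N_{k-1}^2 for k ≥ 1 (one summand per function symbol, arity giving the exponent).
N_0 = 2
Explicitly: q, r.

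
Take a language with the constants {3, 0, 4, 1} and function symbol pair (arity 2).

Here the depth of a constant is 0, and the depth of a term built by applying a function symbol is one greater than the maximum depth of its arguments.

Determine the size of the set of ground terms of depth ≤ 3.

Let N_k = |{terms of depth ≤ k}|. Then N_0 = 4 and N_k = 4 + N_{k-1}^2 for k ≥ 1 (one summand per function symbol, arity giving the exponent).
N_0 = 4
N_1 = 4 + 4^2 = 20
N_2 = 4 + 20^2 = 404
N_3 = 4 + 404^2 = 163220

163220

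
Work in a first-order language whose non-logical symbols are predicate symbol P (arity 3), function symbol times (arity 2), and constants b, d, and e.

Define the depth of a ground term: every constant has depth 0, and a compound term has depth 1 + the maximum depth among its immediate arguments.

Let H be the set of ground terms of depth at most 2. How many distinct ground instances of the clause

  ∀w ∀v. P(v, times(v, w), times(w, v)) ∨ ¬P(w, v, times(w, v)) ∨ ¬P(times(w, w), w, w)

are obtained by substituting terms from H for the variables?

Ground terms of depth ≤ 2:
  Count level by level. With function symbols times/2, the terms of depth ≤ k are the 3 constants together with each function applied to depth-≤(k−1) tuples, so N_k = 3 + N_{k-1}^2.
  N_0 = 3
  N_1 = 3 + 3^2 = 12
  N_2 = 3 + 12^2 = 147
So there are 147 ground terms available for substitution.
There are 2 variables to instantiate (w, v), each occurring in at least one literal, so different choices give different ground instances.
Number of ground instances = 147^2 = 21609.

21609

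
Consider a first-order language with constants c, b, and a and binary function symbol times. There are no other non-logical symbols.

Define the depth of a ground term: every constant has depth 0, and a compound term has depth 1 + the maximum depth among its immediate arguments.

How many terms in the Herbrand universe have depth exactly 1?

9

If N_k denotes the number of depth-≤k ground terms, the 3 constants give N_0 = 3, and each function symbol of arity r contributes N_{k-1}^r new terms at level k: N_k = 3 + N_{k-1}^2.
N_0 = 3
N_1 = 3 + 3^2 = 12
Terms of depth exactly 1: N_1 − N_0 = 12 − 3 = 9.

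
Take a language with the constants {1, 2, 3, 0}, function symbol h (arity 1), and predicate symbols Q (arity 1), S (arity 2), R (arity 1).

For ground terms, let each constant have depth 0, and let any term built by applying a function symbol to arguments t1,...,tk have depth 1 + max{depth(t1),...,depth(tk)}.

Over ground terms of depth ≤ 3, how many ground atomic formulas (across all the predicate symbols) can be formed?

288

First count ground terms of depth ≤ 3.
If N_k denotes the number of depth-≤k ground terms, the 4 constants give N_0 = 4, and each function symbol of arity r contributes N_{k-1}^r new terms at level k: N_k = 4 + N_{k-1}.
N_0 = 4
N_1 = 4 + 4 = 8
N_2 = 4 + 8 = 12
N_3 = 4 + 12 = 16
So |H| = 16.
Each predicate of arity r yields |H|^r ground atoms (one per choice of an r-tuple from H):
  Q: 16;  S: 16^2 = 256;  R: 16
Total ground atoms: 16 + 256 + 16 = 288.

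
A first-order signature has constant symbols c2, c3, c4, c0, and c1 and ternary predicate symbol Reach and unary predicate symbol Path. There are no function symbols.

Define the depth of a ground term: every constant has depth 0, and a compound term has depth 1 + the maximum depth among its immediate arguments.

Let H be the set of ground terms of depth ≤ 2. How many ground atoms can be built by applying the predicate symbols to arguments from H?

130

First count ground terms of depth ≤ 2.
With no function symbols every ground term is a constant, so there are exactly 5 ground terms at every depth bound.
N_0 = 5
N_1 = 5
N_2 = 5
Explicitly: c2, c3, c4, c0, c1.
So |H| = 5.
Ground atoms are formed by filling each argument slot of a predicate with a term from H, so an r-ary predicate gives |H|^r atoms:
  Reach: 5^3 = 125;  Path: 5
Total ground atoms: 125 + 5 = 130.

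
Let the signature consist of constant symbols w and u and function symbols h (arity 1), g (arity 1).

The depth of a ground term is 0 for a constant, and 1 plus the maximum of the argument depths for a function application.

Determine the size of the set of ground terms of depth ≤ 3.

Count level by level. With function symbols h/1, g/1, the terms of depth ≤ k are the 2 constants together with each function applied to depth-≤(k−1) tuples, so N_k = 2 + N_{k-1} + N_{k-1}.
N_0 = 2
N_1 = 2 + 2 + 2 = 6
N_2 = 2 + 6 + 6 = 14
N_3 = 2 + 14 + 14 = 30

30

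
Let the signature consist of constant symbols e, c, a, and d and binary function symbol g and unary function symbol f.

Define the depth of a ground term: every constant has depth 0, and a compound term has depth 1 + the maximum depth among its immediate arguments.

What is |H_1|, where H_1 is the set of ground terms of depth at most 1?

24

If N_k denotes the number of depth-≤k ground terms, the 4 constants give N_0 = 4, and each function symbol of arity r contributes N_{k-1}^r new terms at level k: N_k = 4 + N_{k-1}^2 + N_{k-1}.
N_0 = 4
N_1 = 4 + 4^2 + 4 = 24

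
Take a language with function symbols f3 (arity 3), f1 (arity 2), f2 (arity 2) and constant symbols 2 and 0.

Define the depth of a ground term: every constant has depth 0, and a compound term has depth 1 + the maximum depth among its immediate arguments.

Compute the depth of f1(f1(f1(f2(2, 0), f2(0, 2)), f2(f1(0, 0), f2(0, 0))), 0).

depth(f2(2, 0)) = 1 + max(0, 0) = 1
depth(f2(0, 2)) = 1 + max(0, 0) = 1
depth(f1(f2(2, 0), f2(0, 2))) = 1 + max(1, 1) = 2
depth(f1(0, 0)) = 1 + max(0, 0) = 1
depth(f2(0, 0)) = 1 + max(0, 0) = 1
depth(f2(f1(0, 0), f2(0, 0))) = 1 + max(1, 1) = 2
depth(f1(f1(f2(2, 0), f2(0, 2)), f2(f1(0, 0), f2(0, 0)))) = 1 + max(2, 2) = 3
depth(f1(f1(f1(f2(2, 0), f2(0, 2)), f2(f1(0, 0), f2(0, 0))), 0)) = 1 + max(3, 0) = 4

4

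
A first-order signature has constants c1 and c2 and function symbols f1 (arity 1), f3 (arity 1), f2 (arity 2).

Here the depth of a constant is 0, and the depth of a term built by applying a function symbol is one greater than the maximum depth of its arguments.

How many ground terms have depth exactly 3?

Write N_k for the number of ground terms of depth ≤ k. A term of depth ≤ k is either a constant or a function symbol applied to arguments of depth ≤ k−1, so N_k = 2 + N_{k-1} + N_{k-1} + N_{k-1}^2.
N_0 = 2
N_1 = 2 + 2 + 2 + 2^2 = 10
N_2 = 2 + 10 + 10 + 10^2 = 122
N_3 = 2 + 122 + 122 + 122^2 = 15130
Terms of depth exactly 3: N_3 − N_2 = 15130 − 122 = 15008.

15008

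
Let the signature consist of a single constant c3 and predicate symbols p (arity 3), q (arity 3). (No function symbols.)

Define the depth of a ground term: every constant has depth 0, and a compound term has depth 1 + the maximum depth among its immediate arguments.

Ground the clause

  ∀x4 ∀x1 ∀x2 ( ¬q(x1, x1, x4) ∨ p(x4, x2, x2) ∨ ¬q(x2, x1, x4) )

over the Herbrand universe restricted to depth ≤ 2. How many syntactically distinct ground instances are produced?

1

Ground terms of depth ≤ 2:
  With no function symbols every ground term is a constant, so there is exactly 1 ground term at every depth bound.
  N_0 = 1
  N_1 = 1
  N_2 = 1
So there is exactly 1 ground term available for substitution.
The clause has 3 distinct variables (x4, x1, x2), each appearing in the body. In the free term algebra distinct substitutions yield syntactically distinct ground instances.
Number of ground instances = 1^3 = 1.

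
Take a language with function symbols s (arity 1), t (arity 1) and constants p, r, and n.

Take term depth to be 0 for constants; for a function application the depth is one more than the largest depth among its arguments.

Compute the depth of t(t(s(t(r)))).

4

depth(t(r)) = 1 + depth(r) = 1 + 0 = 1
depth(s(t(r))) = 1 + depth(t(r)) = 1 + 1 = 2
depth(t(s(t(r)))) = 1 + depth(s(t(r))) = 1 + 2 = 3
depth(t(t(s(t(r))))) = 1 + depth(t(s(t(r)))) = 1 + 3 = 4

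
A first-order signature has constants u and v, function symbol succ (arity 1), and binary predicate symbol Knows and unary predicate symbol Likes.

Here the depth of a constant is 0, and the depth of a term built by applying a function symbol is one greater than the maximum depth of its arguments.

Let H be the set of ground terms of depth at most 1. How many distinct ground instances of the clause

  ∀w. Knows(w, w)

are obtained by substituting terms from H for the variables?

4

Ground terms of depth ≤ 1:
  Let N_k count ground terms of depth at most k. Each non-constant term of depth ≤ k is some function symbol applied to depth-≤(k−1) arguments, giving N_k = 2 + N_{k-1}.
  N_0 = 2
  N_1 = 2 + 2 = 4
So there are 4 ground terms available for substitution.
The variable w ranges independently over the available ground terms, and distinct assignments produce distinct instances.
Number of ground instances = 4.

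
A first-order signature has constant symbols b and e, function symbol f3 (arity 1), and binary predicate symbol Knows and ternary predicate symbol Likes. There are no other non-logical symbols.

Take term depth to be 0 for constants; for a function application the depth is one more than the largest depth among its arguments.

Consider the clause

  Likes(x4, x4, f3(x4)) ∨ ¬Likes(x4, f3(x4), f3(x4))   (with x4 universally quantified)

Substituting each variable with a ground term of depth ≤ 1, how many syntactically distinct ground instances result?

4

Ground terms of depth ≤ 1:
  Let N_k count ground terms of depth at most k. Each non-constant term of depth ≤ k is some function symbol applied to depth-≤(k−1) arguments, giving N_k = 2 + N_{k-1}.
  N_0 = 2
  N_1 = 2 + 2 = 4
  Explicitly: b, e, f3(b), f3(e).
So there are 4 ground terms available for substitution.
The body mentions the single quantified variable x4; since ground terms form a free algebra, no two substitutions collapse to the same formula.
Number of ground instances = 4.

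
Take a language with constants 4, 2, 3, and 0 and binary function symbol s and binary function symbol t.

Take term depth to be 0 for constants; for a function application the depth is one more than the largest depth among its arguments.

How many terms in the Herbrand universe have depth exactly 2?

Count level by level. With function symbols s/2, t/2, the terms of depth ≤ k are the 4 constants together with each function applied to depth-≤(k−1) tuples, so N_k = 4 + N_{k-1}^2 + N_{k-1}^2.
N_0 = 4
N_1 = 4 + 4^2 + 4^2 = 36
N_2 = 4 + 36^2 + 36^2 = 2596
Terms of depth exactly 2: N_2 − N_1 = 2596 − 36 = 2560.

2560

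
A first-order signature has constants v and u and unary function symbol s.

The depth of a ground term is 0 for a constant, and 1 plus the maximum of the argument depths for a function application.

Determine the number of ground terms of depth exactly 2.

Write N_k for the number of ground terms of depth ≤ k. A term of depth ≤ k is either a constant or a function symbol applied to arguments of depth ≤ k−1, so N_k = 2 + N_{k-1}.
N_0 = 2
N_1 = 2 + 2 = 4
N_2 = 2 + 4 = 6
Terms of depth exactly 2: N_2 − N_1 = 6 − 4 = 2.

2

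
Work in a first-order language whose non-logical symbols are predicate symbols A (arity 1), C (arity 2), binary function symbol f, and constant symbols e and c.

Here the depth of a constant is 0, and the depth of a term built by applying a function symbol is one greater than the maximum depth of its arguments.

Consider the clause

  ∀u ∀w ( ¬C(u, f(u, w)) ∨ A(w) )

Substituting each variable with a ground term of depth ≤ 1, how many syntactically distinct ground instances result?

Ground terms of depth ≤ 1:
  If N_k denotes the number of depth-≤k ground terms, the 2 constants give N_0 = 2, and each function symbol of arity r contributes N_{k-1}^r new terms at level k: N_k = 2 + N_{k-1}^2.
  N_0 = 2
  N_1 = 2 + 2^2 = 6
  Explicitly: e, c, f(e, e), f(e, c), f(c, e), f(c, c).
So there are 6 ground terms available for substitution.
There are 2 variables to instantiate (u, w), each occurring in at least one literal, so different choices give different ground instances.
Number of ground instances = 6^2 = 36.

36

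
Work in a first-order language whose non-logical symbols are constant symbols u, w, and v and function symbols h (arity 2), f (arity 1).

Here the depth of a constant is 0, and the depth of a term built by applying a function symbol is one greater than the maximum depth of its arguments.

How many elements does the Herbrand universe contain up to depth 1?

15

Let N_k = |{terms of depth ≤ k}|. Then N_0 = 3 and N_k = 3 + N_{k-1}^2 + N_{k-1} for k ≥ 1 (one summand per function symbol, arity giving the exponent).
N_0 = 3
N_1 = 3 + 3^2 + 3 = 15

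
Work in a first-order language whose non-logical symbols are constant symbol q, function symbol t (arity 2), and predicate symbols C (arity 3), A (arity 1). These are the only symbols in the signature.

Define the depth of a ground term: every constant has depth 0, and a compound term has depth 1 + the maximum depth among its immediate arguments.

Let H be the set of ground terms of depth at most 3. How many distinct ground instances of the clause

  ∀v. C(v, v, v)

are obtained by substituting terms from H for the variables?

Ground terms of depth ≤ 3:
  If N_k denotes the number of depth-≤k ground terms, the 1 constant gives N_0 = 1, and each function symbol of arity r contributes N_{k-1}^r new terms at level k: N_k = 1 + N_{k-1}^2.
  N_0 = 1
  N_1 = 1 + 1^2 = 2
  N_2 = 1 + 2^2 = 5
  N_3 = 1 + 5^2 = 26
So there are 26 ground terms available for substitution.
The variable v ranges independently over the available ground terms, and distinct assignments produce distinct instances.
Number of ground instances = 26.

26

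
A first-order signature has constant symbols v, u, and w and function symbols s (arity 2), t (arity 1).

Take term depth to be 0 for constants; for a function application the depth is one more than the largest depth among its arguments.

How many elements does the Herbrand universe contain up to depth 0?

Let N_k = |{terms of depth ≤ k}|. Then N_0 = 3 and N_k = 3 + N_{k-1}^2 + N_{k-1} for k ≥ 1 (one summand per function symbol, arity giving the exponent).
N_0 = 3
Explicitly: v, u, w.

3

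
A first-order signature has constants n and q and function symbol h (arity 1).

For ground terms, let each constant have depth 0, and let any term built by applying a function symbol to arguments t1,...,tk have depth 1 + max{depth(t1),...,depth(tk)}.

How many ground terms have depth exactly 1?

Write N_k for the number of ground terms of depth ≤ k. A term of depth ≤ k is either a constant or a function symbol applied to arguments of depth ≤ k−1, so N_k = 2 + N_{k-1}.
N_0 = 2
N_1 = 2 + 2 = 4
Terms of depth exactly 1: N_1 − N_0 = 4 − 2 = 2.

2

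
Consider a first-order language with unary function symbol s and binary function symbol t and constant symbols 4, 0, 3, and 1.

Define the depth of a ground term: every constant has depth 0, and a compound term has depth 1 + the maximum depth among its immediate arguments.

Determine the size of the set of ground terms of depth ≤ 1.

Write N_k for the number of ground terms of depth ≤ k. A term of depth ≤ k is either a constant or a function symbol applied to arguments of depth ≤ k−1, so N_k = 4 + N_{k-1} + N_{k-1}^2.
N_0 = 4
N_1 = 4 + 4 + 4^2 = 24

24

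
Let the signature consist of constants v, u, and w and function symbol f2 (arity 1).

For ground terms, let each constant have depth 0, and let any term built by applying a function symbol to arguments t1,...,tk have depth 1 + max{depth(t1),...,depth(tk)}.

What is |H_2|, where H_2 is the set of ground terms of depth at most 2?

Count level by level. With function symbols f2/1, the terms of depth ≤ k are the 3 constants together with each function applied to depth-≤(k−1) tuples, so N_k = 3 + N_{k-1}.
N_0 = 3
N_1 = 3 + 3 = 6
N_2 = 3 + 6 = 9
Explicitly: v, u, w, f2(v), f2(u), f2(w), f2(f2(v)), f2(f2(u)), f2(f2(w)).

9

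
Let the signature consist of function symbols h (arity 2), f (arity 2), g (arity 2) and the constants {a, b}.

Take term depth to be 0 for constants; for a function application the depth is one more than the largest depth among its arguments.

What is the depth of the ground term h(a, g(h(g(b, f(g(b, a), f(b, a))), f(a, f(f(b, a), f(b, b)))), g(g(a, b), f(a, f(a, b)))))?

6

depth(g(b, a)) = 1 + max(0, 0) = 1
depth(f(b, a)) = 1 + max(0, 0) = 1
depth(f(g(b, a), f(b, a))) = 1 + max(1, 1) = 2
depth(g(b, f(g(b, a), f(b, a)))) = 1 + max(0, 2) = 3
depth(f(b, b)) = 1 + max(0, 0) = 1
depth(f(f(b, a), f(b, b))) = 1 + max(1, 1) = 2
depth(f(a, f(f(b, a), f(b, b)))) = 1 + max(0, 2) = 3
depth(h(g(b, f(g(b, a), f(b, a))), f(a, f(f(b, a), f(b, b))))) = 1 + max(3, 3) = 4
depth(g(a, b)) = 1 + max(0, 0) = 1
depth(f(a, b)) = 1 + max(0, 0) = 1
depth(f(a, f(a, b))) = 1 + max(0, 1) = 2
depth(g(g(a, b), f(a, f(a, b)))) = 1 + max(1, 2) = 3
depth(g(h(g(b, f(g(b, a), f(b, a))), f(a, f(f(b, a), f(b, b)))), g(g(a, b), f(a, f(a, b))))) = 1 + max(4, 3) = 5
depth(h(a, g(h(g(b, f(g(b, a), f(b, a))), f(a, f(f(b, a), f(b, b)))), g(g(a, b), f(a, f(a, b)))))) = 1 + max(0, 5) = 6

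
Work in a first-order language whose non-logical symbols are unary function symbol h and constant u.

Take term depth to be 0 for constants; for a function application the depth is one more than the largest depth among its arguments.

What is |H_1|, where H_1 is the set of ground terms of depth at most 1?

Let N_k count ground terms of depth at most k. Each non-constant term of depth ≤ k is some function symbol applied to depth-≤(k−1) arguments, giving N_k = 1 + N_{k-1}.
N_0 = 1
N_1 = 1 + 1 = 2
Explicitly: u, h(u).

2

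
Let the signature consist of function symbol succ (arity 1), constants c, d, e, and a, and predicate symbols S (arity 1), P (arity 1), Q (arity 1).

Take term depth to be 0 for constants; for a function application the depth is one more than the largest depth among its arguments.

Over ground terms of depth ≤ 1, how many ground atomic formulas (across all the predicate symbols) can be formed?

First count ground terms of depth ≤ 1.
Let N_k = |{terms of depth ≤ k}|. Then N_0 = 4 and N_k = 4 + N_{k-1} for k ≥ 1 (one summand per function symbol, arity giving the exponent).
N_0 = 4
N_1 = 4 + 4 = 8
Explicitly: c, d, e, a, succ(c), succ(d), succ(e), succ(a).
So |H| = 8.
A ground atom is a predicate applied to a tuple of terms from H, so the count is the sum over predicates of |H|^arity:
  S: 8;  P: 8;  Q: 8
Total ground atoms: 8 + 8 + 8 = 24.

24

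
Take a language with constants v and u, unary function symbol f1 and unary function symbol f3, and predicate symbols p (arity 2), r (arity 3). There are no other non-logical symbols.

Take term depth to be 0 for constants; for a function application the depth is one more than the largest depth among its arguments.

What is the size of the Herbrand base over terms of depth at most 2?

2940

First count ground terms of depth ≤ 2.
Let N_k count ground terms of depth at most k. Each non-constant term of depth ≤ k is some function symbol applied to depth-≤(k−1) arguments, giving N_k = 2 + N_{k-1} + N_{k-1}.
N_0 = 2
N_1 = 2 + 2 + 2 = 6
N_2 = 2 + 6 + 6 = 14
So |H| = 14.
For each predicate symbol, the number of ground atoms is |H| raised to its arity; summing:
  p: 14^2 = 196;  r: 14^3 = 2744
Total ground atoms: 196 + 2744 = 2940.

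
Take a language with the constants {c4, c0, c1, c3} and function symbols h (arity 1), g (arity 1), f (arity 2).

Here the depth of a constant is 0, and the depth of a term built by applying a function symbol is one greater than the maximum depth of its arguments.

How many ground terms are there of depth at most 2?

844

If N_k denotes the number of depth-≤k ground terms, the 4 constants give N_0 = 4, and each function symbol of arity r contributes N_{k-1}^r new terms at level k: N_k = 4 + N_{k-1} + N_{k-1} + N_{k-1}^2.
N_0 = 4
N_1 = 4 + 4 + 4 + 4^2 = 28
N_2 = 4 + 28 + 28 + 28^2 = 844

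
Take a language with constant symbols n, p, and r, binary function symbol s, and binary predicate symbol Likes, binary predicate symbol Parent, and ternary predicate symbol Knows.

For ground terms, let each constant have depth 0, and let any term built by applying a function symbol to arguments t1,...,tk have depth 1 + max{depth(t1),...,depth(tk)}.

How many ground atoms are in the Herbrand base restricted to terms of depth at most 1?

First count ground terms of depth ≤ 1.
Let N_k count ground terms of depth at most k. Each non-constant term of depth ≤ k is some function symbol applied to depth-≤(k−1) arguments, giving N_k = 3 + N_{k-1}^2.
N_0 = 3
N_1 = 3 + 3^2 = 12
Explicitly: n, p, r, s(n, n), s(n, p), s(n, r), s(p, n), s(p, p), s(p, r), s(r, n), s(r, p), s(r, r).
So |H| = 12.
Ground atoms are formed by filling each argument slot of a predicate with a term from H, so an r-ary predicate gives |H|^r atoms:
  Likes: 12^2 = 144;  Parent: 12^2 = 144;  Knows: 12^3 = 1728
Total ground atoms: 144 + 144 + 1728 = 2016.

2016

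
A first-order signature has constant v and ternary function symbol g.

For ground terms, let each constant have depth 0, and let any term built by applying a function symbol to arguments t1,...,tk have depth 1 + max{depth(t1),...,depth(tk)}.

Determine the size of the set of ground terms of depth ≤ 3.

Let N_k count ground terms of depth at most k. Each non-constant term of depth ≤ k is some function symbol applied to depth-≤(k−1) arguments, giving N_k = 1 + N_{k-1}^3.
N_0 = 1
N_1 = 1 + 1^3 = 2
N_2 = 1 + 2^3 = 9
N_3 = 1 + 9^3 = 730

730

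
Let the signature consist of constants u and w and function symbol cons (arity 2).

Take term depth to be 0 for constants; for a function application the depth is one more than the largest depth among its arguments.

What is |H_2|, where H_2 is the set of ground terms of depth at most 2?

Count level by level. With function symbols cons/2, the terms of depth ≤ k are the 2 constants together with each function applied to depth-≤(k−1) tuples, so N_k = 2 + N_{k-1}^2.
N_0 = 2
N_1 = 2 + 2^2 = 6
N_2 = 2 + 6^2 = 38

38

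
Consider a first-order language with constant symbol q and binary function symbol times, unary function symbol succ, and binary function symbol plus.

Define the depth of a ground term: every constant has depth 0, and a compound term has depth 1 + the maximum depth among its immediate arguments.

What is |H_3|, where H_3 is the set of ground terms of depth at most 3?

Let N_k count ground terms of depth at most k. Each non-constant term of depth ≤ k is some function symbol applied to depth-≤(k−1) arguments, giving N_k = 1 + N_{k-1}^2 + N_{k-1} + N_{k-1}^2.
N_0 = 1
N_1 = 1 + 1^2 + 1 + 1^2 = 4
N_2 = 1 + 4^2 + 4 + 4^2 = 37
N_3 = 1 + 37^2 + 37 + 37^2 = 2776

2776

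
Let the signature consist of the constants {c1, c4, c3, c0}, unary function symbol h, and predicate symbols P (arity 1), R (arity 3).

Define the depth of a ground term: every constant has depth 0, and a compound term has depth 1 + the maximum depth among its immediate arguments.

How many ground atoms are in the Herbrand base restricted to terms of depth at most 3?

4112

First count ground terms of depth ≤ 3.
Let N_k = |{terms of depth ≤ k}|. Then N_0 = 4 and N_k = 4 + N_{k-1} for k ≥ 1 (one summand per function symbol, arity giving the exponent).
N_0 = 4
N_1 = 4 + 4 = 8
N_2 = 4 + 8 = 12
N_3 = 4 + 12 = 16
So |H| = 16.
Each predicate of arity r yields |H|^r ground atoms (one per choice of an r-tuple from H):
  P: 16;  R: 16^3 = 4096
Total ground atoms: 16 + 4096 = 4112.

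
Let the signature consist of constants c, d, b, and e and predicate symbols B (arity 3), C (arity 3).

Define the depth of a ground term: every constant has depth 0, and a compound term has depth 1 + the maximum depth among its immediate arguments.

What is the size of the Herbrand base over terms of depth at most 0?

First count ground terms of depth ≤ 0.
With no function symbols every ground term is a constant, so there are exactly 4 ground terms at every depth bound.
N_0 = 4
Explicitly: c, d, b, e.
So |H| = 4.
Each predicate of arity r yields |H|^r ground atoms (one per choice of an r-tuple from H):
  B: 4^3 = 64;  C: 4^3 = 64
Total ground atoms: 64 + 64 = 128.

128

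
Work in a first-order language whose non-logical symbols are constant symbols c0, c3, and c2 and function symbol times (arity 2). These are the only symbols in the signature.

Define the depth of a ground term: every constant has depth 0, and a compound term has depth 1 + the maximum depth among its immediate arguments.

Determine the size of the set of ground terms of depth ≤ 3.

21612

Write N_k for the number of ground terms of depth ≤ k. A term of depth ≤ k is either a constant or a function symbol applied to arguments of depth ≤ k−1, so N_k = 3 + N_{k-1}^2.
N_0 = 3
N_1 = 3 + 3^2 = 12
N_2 = 3 + 12^2 = 147
N_3 = 3 + 147^2 = 21612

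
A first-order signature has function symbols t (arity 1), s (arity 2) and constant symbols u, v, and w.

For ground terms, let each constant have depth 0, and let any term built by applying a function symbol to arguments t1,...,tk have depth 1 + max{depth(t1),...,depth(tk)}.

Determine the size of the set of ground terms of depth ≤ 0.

Count level by level. With function symbols t/1, s/2, the terms of depth ≤ k are the 3 constants together with each function applied to depth-≤(k−1) tuples, so N_k = 3 + N_{k-1} + N_{k-1}^2.
N_0 = 3
Explicitly: u, v, w.

3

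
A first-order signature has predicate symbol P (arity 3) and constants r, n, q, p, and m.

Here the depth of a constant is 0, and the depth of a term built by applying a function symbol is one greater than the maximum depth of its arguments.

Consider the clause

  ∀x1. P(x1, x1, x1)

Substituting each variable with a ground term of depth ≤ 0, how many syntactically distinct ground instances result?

5

Ground terms of depth ≤ 0:
  With no function symbols every ground term is a constant, so there are exactly 5 ground terms at every depth bound.
  N_0 = 5
  Explicitly: r, n, q, p, m.
So there are 5 ground terms available for substitution.
There is 1 variable to instantiate (x1),  occurring in at least one literal, so different choices give different ground instances.
Number of ground instances = 5.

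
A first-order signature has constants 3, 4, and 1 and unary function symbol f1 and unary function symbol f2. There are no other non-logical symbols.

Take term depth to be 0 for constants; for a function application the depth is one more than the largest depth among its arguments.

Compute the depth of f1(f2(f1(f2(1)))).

depth(f2(1)) = 1 + depth(1) = 1 + 0 = 1
depth(f1(f2(1))) = 1 + depth(f2(1)) = 1 + 1 = 2
depth(f2(f1(f2(1)))) = 1 + depth(f1(f2(1))) = 1 + 2 = 3
depth(f1(f2(f1(f2(1))))) = 1 + depth(f2(f1(f2(1)))) = 1 + 3 = 4

4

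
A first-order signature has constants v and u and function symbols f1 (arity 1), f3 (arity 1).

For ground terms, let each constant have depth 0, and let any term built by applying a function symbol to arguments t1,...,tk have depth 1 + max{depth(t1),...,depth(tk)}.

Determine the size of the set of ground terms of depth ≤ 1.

6

Count level by level. With function symbols f1/1, f3/1, the terms of depth ≤ k are the 2 constants together with each function applied to depth-≤(k−1) tuples, so N_k = 2 + N_{k-1} + N_{k-1}.
N_0 = 2
N_1 = 2 + 2 + 2 = 6
Explicitly: v, u, f1(v), f1(u), f3(v), f3(u).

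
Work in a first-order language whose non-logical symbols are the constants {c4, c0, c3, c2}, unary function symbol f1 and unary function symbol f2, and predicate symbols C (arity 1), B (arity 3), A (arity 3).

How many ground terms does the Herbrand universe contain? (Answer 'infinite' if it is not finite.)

The signature has at least one function symbol (f1, arity 1) and at least one constant (c4).
Iterating f1 gives infinitely many distinct ground terms: c4, f1(c4), f1(f1(c4)), ...
So the Herbrand universe is infinite.

infinite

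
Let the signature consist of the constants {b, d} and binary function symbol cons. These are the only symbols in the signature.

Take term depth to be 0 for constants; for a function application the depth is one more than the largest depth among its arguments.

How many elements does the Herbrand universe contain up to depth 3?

Let N_k = |{terms of depth ≤ k}|. Then N_0 = 2 and N_k = 2 + N_{k-1}^2 for k ≥ 1 (one summand per function symbol, arity giving the exponent).
N_0 = 2
N_1 = 2 + 2^2 = 6
N_2 = 2 + 6^2 = 38
N_3 = 2 + 38^2 = 1446

1446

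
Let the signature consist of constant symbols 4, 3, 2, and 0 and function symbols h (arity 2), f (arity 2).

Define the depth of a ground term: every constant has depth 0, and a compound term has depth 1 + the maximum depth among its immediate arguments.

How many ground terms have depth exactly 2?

Count level by level. With function symbols h/2, f/2, the terms of depth ≤ k are the 4 constants together with each function applied to depth-≤(k−1) tuples, so N_k = 4 + N_{k-1}^2 + N_{k-1}^2.
N_0 = 4
N_1 = 4 + 4^2 + 4^2 = 36
N_2 = 4 + 36^2 + 36^2 = 2596
Terms of depth exactly 2: N_2 − N_1 = 2596 − 36 = 2560.

2560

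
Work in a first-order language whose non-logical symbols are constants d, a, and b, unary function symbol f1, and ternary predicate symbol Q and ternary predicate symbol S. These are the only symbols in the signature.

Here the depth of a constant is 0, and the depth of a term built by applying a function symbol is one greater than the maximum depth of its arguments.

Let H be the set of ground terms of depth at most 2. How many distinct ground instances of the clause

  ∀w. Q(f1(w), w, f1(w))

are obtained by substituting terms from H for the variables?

Ground terms of depth ≤ 2:
  Count level by level. With function symbols f1/1, the terms of depth ≤ k are the 3 constants together with each function applied to depth-≤(k−1) tuples, so N_k = 3 + N_{k-1}.
  N_0 = 3
  N_1 = 3 + 3 = 6
  N_2 = 3 + 6 = 9
So there are 9 ground terms available for substitution.
The body mentions the single quantified variable w; since ground terms form a free algebra, no two substitutions collapse to the same formula.
Number of ground instances = 9.

9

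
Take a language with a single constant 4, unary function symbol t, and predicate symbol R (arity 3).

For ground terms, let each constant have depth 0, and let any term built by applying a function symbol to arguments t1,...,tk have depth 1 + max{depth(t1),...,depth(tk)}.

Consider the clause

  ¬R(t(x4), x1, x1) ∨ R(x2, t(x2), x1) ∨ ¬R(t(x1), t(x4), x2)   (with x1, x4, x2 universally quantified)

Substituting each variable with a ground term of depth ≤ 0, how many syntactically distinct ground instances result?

Ground terms of depth ≤ 0:
  If N_k denotes the number of depth-≤k ground terms, the 1 constant gives N_0 = 1, and each function symbol of arity r contributes N_{k-1}^r new terms at level k: N_k = 1 + N_{k-1}.
  N_0 = 1
So there is exactly 1 ground term available for substitution.
There are 3 variables to instantiate (x1, x4, x2), each occurring in at least one literal, so different choices give different ground instances.
Number of ground instances = 1^3 = 1.

1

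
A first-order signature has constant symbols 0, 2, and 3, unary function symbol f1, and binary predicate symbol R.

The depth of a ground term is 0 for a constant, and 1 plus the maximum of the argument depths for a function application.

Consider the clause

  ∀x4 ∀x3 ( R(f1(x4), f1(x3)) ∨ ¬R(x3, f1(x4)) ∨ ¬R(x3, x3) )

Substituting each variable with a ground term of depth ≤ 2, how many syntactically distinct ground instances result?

Ground terms of depth ≤ 2:
  Count level by level. With function symbols f1/1, the terms of depth ≤ k are the 3 constants together with each function applied to depth-≤(k−1) tuples, so N_k = 3 + N_{k-1}.
  N_0 = 3
  N_1 = 3 + 3 = 6
  N_2 = 3 + 6 = 9
  Explicitly: 0, 2, 3, f1(0), f1(2), f1(3), f1(f1(0)), f1(f1(2)), f1(f1(3)).
So there are 9 ground terms available for substitution.
The clause has 2 distinct variables (x4, x3), each appearing in the body. In the free term algebra distinct substitutions yield syntactically distinct ground instances.
Number of ground instances = 9^2 = 81.

81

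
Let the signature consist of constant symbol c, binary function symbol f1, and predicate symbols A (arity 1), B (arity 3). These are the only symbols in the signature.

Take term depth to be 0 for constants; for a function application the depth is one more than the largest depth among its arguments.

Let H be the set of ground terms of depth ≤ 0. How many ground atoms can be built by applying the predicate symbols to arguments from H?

First count ground terms of depth ≤ 0.
If N_k denotes the number of depth-≤k ground terms, the 1 constant gives N_0 = 1, and each function symbol of arity r contributes N_{k-1}^r new terms at level k: N_k = 1 + N_{k-1}^2.
N_0 = 1
Explicitly: c.
So |H| = 1.
A ground atom is a predicate applied to a tuple of terms from H, so the count is the sum over predicates of |H|^arity:
  A: 1;  B: 1^3 = 1
Total ground atoms: 1 + 1 = 2.

2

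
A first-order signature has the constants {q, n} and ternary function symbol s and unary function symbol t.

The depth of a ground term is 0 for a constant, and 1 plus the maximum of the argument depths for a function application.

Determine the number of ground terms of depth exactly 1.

Count level by level. With function symbols s/3, t/1, the terms of depth ≤ k are the 2 constants together with each function applied to depth-≤(k−1) tuples, so N_k = 2 + N_{k-1}^3 + N_{k-1}.
N_0 = 2
N_1 = 2 + 2^3 + 2 = 12
Terms of depth exactly 1: N_1 − N_0 = 12 − 2 = 10.

10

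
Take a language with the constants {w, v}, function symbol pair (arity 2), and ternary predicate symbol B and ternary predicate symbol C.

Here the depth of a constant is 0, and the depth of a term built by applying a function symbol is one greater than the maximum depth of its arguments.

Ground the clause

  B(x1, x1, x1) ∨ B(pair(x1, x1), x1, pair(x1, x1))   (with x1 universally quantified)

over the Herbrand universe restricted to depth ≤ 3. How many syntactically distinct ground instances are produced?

Ground terms of depth ≤ 3:
  Write N_k for the number of ground terms of depth ≤ k. A term of depth ≤ k is either a constant or a function symbol applied to arguments of depth ≤ k−1, so N_k = 2 + N_{k-1}^2.
  N_0 = 2
  N_1 = 2 + 2^2 = 6
  N_2 = 2 + 6^2 = 38
  N_3 = 2 + 38^2 = 1446
So there are 1446 ground terms available for substitution.
There is 1 variable to instantiate (x1),  occurring in at least one literal, so different choices give different ground instances.
Number of ground instances = 1446.

1446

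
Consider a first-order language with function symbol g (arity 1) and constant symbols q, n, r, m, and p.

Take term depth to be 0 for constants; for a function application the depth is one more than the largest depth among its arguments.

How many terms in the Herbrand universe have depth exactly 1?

Let N_k = |{terms of depth ≤ k}|. Then N_0 = 5 and N_k = 5 + N_{k-1} for k ≥ 1 (one summand per function symbol, arity giving the exponent).
N_0 = 5
N_1 = 5 + 5 = 10
Terms of depth exactly 1: N_1 − N_0 = 10 − 5 = 5.

5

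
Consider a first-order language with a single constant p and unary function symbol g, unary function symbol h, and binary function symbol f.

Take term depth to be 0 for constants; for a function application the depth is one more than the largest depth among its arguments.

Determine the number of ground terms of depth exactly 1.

Count level by level. With function symbols g/1, h/1, f/2, the terms of depth ≤ k are the 1 constant together with each function applied to depth-≤(k−1) tuples, so N_k = 1 + N_{k-1} + N_{k-1} + N_{k-1}^2.
N_0 = 1
N_1 = 1 + 1 + 1 + 1^2 = 4
Terms of depth exactly 1: N_1 − N_0 = 4 − 1 = 3.

3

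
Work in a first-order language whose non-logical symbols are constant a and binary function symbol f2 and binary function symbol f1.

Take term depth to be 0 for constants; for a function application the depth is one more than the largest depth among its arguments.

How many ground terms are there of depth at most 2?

19

Let N_k = |{terms of depth ≤ k}|. Then N_0 = 1 and N_k = 1 + N_{k-1}^2 + N_{k-1}^2 for k ≥ 1 (one summand per function symbol, arity giving the exponent).
N_0 = 1
N_1 = 1 + 1^2 + 1^2 = 3
N_2 = 1 + 3^2 + 3^2 = 19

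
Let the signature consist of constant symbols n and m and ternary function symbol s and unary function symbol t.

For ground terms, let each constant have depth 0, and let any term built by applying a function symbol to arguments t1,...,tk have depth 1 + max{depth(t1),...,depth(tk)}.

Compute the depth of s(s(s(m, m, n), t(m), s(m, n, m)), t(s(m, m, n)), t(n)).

3

depth(s(m, m, n)) = 1 + max(0, 0, 0) = 1
depth(t(m)) = 1 + depth(m) = 1 + 0 = 1
depth(s(m, n, m)) = 1 + max(0, 0, 0) = 1
depth(s(s(m, m, n), t(m), s(m, n, m))) = 1 + max(1, 1, 1) = 2
depth(t(s(m, m, n))) = 1 + depth(s(m, m, n)) = 1 + 1 = 2
depth(t(n)) = 1 + depth(n) = 1 + 0 = 1
depth(s(s(s(m, m, n), t(m), s(m, n, m)), t(s(m, m, n)), t(n))) = 1 + max(2, 2, 1) = 3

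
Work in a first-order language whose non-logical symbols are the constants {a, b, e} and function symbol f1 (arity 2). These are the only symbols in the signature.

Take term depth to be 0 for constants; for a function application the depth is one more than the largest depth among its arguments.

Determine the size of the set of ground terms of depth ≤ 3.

Count level by level. With function symbols f1/2, the terms of depth ≤ k are the 3 constants together with each function applied to depth-≤(k−1) tuples, so N_k = 3 + N_{k-1}^2.
N_0 = 3
N_1 = 3 + 3^2 = 12
N_2 = 3 + 12^2 = 147
N_3 = 3 + 147^2 = 21612

21612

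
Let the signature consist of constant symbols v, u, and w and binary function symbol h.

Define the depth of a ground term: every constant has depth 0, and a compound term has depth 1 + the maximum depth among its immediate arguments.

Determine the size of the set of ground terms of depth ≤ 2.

Let N_k = |{terms of depth ≤ k}|. Then N_0 = 3 and N_k = 3 + N_{k-1}^2 for k ≥ 1 (one summand per function symbol, arity giving the exponent).
N_0 = 3
N_1 = 3 + 3^2 = 12
N_2 = 3 + 12^2 = 147

147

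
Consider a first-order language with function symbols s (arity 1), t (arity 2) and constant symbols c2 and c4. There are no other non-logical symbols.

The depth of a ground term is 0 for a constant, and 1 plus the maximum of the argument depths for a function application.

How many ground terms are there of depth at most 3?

Write N_k for the number of ground terms of depth ≤ k. A term of depth ≤ k is either a constant or a function symbol applied to arguments of depth ≤ k−1, so N_k = 2 + N_{k-1} + N_{k-1}^2.
N_0 = 2
N_1 = 2 + 2 + 2^2 = 8
N_2 = 2 + 8 + 8^2 = 74
N_3 = 2 + 74 + 74^2 = 5552

5552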